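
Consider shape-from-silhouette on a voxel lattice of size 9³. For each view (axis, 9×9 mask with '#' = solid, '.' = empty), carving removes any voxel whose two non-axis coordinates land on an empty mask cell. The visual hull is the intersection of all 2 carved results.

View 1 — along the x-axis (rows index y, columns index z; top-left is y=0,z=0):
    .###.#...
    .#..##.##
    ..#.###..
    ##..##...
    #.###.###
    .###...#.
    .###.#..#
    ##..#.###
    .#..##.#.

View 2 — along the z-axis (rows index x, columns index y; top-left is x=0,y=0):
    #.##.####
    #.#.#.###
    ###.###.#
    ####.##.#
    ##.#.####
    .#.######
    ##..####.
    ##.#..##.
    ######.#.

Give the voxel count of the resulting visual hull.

|visual hull| = 280

full grid |V| = 729
V1 x: intersect with YZ mask (43 set) -- 387 left
V2 z: intersect with XY mask (59 set) -- 280 left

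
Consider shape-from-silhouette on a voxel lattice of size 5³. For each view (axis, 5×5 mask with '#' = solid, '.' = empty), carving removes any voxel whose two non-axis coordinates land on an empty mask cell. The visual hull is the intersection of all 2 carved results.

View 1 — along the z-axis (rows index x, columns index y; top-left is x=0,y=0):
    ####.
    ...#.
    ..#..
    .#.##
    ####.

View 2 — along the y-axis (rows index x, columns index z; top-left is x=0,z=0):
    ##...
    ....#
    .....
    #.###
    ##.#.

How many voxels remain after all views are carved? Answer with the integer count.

voxel count = 33

full grid |V| = 125
[1] z-view keeps 13 columns → grid now 65
[2] y-view keeps 10 columns → grid now 33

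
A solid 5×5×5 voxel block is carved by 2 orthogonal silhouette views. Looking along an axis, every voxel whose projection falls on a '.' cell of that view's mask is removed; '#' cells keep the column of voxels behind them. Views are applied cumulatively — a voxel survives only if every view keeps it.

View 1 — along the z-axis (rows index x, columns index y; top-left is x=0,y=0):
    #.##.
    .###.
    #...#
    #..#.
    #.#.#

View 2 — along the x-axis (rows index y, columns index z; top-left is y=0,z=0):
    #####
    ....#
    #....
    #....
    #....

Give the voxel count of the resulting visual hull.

remaining voxels: 29

initial block: 5^3 = 125
after view 1 [z-axis, 13 of 25 cells solid] → remaining = 65
after view 2 [x-axis, 9 of 25 cells solid] → remaining = 29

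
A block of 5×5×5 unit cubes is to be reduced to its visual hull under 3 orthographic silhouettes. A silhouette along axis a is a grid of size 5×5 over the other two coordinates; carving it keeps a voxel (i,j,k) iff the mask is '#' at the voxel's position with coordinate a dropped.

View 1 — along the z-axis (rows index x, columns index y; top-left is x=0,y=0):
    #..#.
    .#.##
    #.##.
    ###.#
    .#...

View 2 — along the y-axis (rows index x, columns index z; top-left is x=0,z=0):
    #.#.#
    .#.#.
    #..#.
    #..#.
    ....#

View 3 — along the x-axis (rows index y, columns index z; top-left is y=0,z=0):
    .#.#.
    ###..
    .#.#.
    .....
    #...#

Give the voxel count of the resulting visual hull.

initial block: 5^3 = 125
  1. axis=2 (XY plane), |mask|=13  ⇒  voxels=65
  2. axis=1 (XZ plane), |mask|=10  ⇒  voxels=27
  3. axis=0 (YZ plane), |mask|=9  ⇒  voxels=7

7 voxels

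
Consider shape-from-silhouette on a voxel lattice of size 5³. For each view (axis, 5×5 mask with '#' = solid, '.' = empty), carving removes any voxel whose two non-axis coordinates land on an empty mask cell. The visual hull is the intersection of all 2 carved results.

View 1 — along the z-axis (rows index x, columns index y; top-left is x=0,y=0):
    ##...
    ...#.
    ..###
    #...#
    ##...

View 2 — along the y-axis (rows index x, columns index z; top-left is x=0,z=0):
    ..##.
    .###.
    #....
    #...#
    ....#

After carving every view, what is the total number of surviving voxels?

initial block: 5^3 = 125
carve view 1 (along z, XY-mask fill 10/25): 50 voxels remain
carve view 2 (along y, XZ-mask fill 9/25): 16 voxels remain

voxel count = 16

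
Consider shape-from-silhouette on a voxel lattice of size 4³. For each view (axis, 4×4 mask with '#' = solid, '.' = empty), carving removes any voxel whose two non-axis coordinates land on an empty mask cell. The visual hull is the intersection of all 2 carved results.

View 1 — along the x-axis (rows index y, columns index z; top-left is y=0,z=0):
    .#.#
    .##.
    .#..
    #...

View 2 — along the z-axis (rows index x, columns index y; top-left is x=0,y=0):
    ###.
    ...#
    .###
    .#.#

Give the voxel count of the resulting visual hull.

remaining voxels: 13

initial block: 4^3 = 64
  1. axis=0 (YZ plane), |mask|=6  ⇒  voxels=24
  2. axis=2 (XY plane), |mask|=9  ⇒  voxels=13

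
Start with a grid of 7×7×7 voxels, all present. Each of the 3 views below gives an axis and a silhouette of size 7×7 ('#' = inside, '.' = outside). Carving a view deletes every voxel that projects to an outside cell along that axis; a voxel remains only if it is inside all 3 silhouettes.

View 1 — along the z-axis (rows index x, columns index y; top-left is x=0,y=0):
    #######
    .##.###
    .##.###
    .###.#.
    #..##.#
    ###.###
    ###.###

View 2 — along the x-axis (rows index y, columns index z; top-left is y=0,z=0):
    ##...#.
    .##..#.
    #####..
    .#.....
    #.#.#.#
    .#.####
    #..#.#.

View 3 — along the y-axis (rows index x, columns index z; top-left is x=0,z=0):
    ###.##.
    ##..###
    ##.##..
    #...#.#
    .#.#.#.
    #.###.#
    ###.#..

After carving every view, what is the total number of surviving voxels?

initial block: 7^3 = 343
step 1: project along z, AND mask (37/49) → |grid| = 259
step 2: project along x, AND mask (24/49) → |grid| = 135
step 3: project along y, AND mask (29/49) → |grid| = 83

83 voxels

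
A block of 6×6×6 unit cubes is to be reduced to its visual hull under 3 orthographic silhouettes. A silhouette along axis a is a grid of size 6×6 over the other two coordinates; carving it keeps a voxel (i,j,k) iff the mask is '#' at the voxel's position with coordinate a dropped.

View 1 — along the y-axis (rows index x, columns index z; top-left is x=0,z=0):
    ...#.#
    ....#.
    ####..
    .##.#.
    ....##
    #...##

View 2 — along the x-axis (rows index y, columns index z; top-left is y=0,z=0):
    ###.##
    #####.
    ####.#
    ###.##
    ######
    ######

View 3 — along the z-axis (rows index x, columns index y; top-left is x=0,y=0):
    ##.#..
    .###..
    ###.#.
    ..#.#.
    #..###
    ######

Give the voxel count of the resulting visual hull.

before carving: 216 voxels (6×6×6)
after view 1 [y-axis, 15 of 36 cells solid] → remaining = 90
after view 2 [x-axis, 32 of 36 cells solid] → remaining = 79
after view 3 [z-axis, 22 of 36 cells solid] → remaining = 49

voxel count = 49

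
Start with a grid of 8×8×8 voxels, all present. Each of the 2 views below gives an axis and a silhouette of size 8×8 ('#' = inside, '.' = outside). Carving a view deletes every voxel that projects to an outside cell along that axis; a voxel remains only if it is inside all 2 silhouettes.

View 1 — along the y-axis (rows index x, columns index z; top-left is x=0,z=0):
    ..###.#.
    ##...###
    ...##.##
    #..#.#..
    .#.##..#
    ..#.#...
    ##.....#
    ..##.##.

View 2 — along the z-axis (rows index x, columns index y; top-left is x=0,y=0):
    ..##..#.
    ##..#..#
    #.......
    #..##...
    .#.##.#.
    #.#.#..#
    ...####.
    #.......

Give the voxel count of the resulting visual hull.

85 voxels

full grid |V| = 512
after view 1 [y-axis, 29 of 64 cells solid] → remaining = 232
after view 2 [z-axis, 24 of 64 cells solid] → remaining = 85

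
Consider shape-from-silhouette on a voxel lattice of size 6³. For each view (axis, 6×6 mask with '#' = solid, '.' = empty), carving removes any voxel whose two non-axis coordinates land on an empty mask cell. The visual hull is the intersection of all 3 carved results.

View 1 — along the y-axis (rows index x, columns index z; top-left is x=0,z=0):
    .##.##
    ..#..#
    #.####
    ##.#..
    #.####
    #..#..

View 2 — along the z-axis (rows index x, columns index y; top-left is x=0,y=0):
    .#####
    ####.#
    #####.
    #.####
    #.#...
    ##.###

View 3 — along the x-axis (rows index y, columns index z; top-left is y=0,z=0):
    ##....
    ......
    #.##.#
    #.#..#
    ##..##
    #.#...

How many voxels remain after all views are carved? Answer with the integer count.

before carving: 216 voxels (6×6×6)
carve view 1 (along y, XZ-mask fill 21/36): 126 voxels remain
carve view 2 (along z, XY-mask fill 27/36): 90 voxels remain
carve view 3 (along x, YZ-mask fill 15/36): 41 voxels remain

voxel count = 41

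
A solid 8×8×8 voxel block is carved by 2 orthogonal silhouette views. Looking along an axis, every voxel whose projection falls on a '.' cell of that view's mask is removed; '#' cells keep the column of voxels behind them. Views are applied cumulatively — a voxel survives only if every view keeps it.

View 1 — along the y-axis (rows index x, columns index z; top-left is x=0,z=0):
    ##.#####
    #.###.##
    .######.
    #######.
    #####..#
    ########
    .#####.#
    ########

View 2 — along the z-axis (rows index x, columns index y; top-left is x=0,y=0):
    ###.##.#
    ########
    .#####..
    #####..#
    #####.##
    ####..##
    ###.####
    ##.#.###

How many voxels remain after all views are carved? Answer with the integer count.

full grid |V| = 512
step 1: project along y, AND mask (54/64) → |grid| = 432
step 2: project along z, AND mask (51/64) → |grid| = 342

|visual hull| = 342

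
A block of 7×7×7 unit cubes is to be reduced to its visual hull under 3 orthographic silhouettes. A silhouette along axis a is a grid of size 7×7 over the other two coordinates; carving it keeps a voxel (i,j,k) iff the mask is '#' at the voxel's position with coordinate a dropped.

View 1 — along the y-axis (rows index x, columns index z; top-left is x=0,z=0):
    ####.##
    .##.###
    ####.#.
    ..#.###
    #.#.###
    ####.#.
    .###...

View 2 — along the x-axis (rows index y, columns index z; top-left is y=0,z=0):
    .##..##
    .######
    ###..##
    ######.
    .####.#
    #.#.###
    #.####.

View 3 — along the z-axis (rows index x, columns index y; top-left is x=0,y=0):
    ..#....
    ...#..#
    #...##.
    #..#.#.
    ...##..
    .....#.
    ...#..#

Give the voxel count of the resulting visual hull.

full grid |V| = 343
carve view 1 (along y, XZ-mask fill 33/49): 231 voxels remain
carve view 2 (along x, YZ-mask fill 36/49): 177 voxels remain
carve view 3 (along z, XY-mask fill 14/49): 46 voxels remain

|visual hull| = 46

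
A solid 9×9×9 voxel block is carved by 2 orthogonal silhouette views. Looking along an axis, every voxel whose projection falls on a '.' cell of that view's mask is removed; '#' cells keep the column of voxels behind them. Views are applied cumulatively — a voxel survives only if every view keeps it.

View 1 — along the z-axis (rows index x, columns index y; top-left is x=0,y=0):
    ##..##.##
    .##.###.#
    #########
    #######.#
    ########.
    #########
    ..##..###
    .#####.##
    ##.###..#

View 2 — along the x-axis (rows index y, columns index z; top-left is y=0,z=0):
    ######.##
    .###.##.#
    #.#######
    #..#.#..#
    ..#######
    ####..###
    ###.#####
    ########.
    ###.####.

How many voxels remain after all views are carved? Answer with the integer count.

voxel count = 444

start: 9×9×9 = 729 voxels
after view 1 [z-axis, 64 of 81 cells solid] → remaining = 576
after view 2 [x-axis, 63 of 81 cells solid] → remaining = 444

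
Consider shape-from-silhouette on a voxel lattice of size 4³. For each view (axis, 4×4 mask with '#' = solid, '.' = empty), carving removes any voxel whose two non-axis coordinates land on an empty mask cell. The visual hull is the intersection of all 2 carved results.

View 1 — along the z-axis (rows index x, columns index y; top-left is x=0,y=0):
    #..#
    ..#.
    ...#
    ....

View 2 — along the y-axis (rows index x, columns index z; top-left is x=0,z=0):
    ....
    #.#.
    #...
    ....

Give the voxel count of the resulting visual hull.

before carving: 64 voxels (4×4×4)
[1] z-view keeps 4 columns → grid now 16
[2] y-view keeps 3 columns → grid now 3

remaining voxels: 3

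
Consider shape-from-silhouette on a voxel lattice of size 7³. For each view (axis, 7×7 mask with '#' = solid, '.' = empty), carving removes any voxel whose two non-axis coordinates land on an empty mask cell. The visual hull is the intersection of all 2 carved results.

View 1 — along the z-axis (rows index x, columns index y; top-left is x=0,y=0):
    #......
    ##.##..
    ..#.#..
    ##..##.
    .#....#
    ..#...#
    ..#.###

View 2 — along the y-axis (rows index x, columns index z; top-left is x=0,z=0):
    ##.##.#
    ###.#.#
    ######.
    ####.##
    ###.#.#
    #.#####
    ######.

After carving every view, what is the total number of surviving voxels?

107 voxels

start: 7×7×7 = 343 voxels
after view 1 [z-axis, 19 of 49 cells solid] → remaining = 133
after view 2 [y-axis, 39 of 49 cells solid] → remaining = 107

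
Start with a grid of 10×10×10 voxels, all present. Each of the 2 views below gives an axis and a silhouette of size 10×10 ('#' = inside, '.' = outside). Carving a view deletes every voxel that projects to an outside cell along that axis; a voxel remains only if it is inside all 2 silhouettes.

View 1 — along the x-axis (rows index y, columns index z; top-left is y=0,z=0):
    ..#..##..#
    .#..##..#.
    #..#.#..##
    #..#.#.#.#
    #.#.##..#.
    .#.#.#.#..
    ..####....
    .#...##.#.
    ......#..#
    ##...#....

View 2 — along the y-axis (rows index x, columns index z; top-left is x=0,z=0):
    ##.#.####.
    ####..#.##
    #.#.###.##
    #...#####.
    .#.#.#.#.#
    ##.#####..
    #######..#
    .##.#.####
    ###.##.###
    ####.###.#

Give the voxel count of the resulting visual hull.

voxel count = 286

before carving: 1000 voxels (10×10×10)
[1] x-view keeps 40 columns → grid now 400
[2] y-view keeps 70 columns → grid now 286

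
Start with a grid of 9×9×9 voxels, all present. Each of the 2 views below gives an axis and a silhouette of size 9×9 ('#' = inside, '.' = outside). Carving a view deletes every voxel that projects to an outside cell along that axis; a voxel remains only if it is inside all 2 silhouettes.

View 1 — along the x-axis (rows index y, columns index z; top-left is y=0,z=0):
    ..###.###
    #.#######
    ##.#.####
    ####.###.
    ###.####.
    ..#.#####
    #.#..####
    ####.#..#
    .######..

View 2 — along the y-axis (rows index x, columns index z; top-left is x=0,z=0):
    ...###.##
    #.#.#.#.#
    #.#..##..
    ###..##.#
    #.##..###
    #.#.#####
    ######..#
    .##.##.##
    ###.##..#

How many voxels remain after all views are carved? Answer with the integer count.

before carving: 729 voxels (9×9×9)
after view 1 [x-axis, 59 of 81 cells solid] → remaining = 531
after view 2 [y-axis, 52 of 81 cells solid] → remaining = 346

|visual hull| = 346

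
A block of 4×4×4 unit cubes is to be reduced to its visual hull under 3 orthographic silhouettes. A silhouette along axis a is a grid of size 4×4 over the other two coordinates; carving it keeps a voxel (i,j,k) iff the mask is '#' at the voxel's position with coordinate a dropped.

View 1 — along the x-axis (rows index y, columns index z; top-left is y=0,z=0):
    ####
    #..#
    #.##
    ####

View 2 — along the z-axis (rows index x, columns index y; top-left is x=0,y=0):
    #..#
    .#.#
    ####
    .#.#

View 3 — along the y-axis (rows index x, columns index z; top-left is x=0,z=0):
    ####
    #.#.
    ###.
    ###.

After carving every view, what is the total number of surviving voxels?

voxel count = 24

before carving: 64 voxels (4×4×4)
carve view 1 (along x, YZ-mask fill 13/16): 52 voxels remain
carve view 2 (along z, XY-mask fill 10/16): 33 voxels remain
carve view 3 (along y, XZ-mask fill 12/16): 24 voxels remain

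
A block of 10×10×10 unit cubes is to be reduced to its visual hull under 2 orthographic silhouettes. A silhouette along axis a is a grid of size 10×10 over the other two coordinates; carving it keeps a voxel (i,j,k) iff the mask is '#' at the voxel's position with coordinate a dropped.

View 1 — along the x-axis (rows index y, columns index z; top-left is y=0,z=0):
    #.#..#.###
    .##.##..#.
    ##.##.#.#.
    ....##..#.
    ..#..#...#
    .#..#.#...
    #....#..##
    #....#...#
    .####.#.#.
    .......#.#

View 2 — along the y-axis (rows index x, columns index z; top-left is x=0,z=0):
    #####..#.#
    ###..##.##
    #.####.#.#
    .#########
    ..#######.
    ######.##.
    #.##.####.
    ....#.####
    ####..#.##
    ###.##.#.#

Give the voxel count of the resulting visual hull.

start: 10×10×10 = 1000 voxels
carve view 1 (along x, YZ-mask fill 41/100): 410 voxels remain
carve view 2 (along y, XZ-mask fill 71/100): 290 voxels remain

remaining voxels: 290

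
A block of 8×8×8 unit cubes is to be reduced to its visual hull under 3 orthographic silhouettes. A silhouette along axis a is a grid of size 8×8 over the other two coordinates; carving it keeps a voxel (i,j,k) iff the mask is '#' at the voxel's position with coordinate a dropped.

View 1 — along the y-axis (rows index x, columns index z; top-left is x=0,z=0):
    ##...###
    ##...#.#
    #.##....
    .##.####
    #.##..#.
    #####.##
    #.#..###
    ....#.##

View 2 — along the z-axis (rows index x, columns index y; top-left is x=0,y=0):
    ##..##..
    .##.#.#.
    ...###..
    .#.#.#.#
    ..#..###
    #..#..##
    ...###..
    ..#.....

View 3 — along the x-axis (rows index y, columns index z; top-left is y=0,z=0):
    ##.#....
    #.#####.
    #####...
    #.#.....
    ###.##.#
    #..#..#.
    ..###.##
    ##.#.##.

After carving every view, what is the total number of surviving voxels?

full grid |V| = 512
V1 y: intersect with XZ mask (37 set) -- 296 left
V2 z: intersect with XY mask (27 set) -- 131 left
V3 x: intersect with YZ mask (35 set) -- 70 left

|visual hull| = 70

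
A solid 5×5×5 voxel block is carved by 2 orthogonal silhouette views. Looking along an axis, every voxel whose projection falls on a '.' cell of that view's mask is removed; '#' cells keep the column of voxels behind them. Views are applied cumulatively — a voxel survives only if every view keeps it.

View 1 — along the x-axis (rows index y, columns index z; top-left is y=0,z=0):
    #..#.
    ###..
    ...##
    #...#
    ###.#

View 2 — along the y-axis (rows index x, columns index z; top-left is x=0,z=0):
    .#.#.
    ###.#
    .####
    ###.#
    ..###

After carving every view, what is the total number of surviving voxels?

voxel count = 42

initial block: 5^3 = 125
[1] x-view keeps 13 columns → grid now 65
[2] y-view keeps 17 columns → grid now 42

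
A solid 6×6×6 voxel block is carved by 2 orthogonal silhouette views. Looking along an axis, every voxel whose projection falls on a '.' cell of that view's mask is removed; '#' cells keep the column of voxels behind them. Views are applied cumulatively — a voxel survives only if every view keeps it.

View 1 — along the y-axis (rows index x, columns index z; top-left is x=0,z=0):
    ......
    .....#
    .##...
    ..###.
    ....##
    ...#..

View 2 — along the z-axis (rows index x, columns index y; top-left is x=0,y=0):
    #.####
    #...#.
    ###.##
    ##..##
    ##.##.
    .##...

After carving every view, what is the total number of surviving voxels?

full grid |V| = 216
V1 y: intersect with XZ mask (9 set) -- 54 left
V2 z: intersect with XY mask (22 set) -- 34 left

|visual hull| = 34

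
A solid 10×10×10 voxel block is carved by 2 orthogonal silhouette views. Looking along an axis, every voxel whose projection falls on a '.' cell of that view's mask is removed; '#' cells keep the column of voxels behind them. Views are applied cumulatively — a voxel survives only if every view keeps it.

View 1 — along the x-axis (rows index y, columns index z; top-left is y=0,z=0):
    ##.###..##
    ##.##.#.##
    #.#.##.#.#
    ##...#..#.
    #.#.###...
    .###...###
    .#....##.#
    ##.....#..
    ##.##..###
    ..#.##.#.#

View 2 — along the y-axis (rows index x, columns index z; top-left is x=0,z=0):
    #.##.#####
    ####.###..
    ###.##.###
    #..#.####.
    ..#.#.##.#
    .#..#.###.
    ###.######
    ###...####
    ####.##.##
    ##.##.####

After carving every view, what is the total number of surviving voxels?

remaining voxels: 383

initial block: 10^3 = 1000
V1 x: intersect with YZ mask (54 set) -- 540 left
V2 y: intersect with XZ mask (71 set) -- 383 left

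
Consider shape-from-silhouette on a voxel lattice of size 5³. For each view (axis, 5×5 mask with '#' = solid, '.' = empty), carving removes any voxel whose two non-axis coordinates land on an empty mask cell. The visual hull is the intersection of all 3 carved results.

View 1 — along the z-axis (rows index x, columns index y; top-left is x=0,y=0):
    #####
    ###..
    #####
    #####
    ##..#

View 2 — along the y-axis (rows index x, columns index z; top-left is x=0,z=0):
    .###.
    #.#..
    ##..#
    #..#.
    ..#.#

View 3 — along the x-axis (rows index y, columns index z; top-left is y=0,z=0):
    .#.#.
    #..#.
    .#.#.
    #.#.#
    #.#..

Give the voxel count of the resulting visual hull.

before carving: 125 voxels (5×5×5)
  1. axis=2 (XY plane), |mask|=21  ⇒  voxels=105
  2. axis=1 (XZ plane), |mask|=12  ⇒  voxels=52
  3. axis=0 (YZ plane), |mask|=11  ⇒  voxels=21

voxel count = 21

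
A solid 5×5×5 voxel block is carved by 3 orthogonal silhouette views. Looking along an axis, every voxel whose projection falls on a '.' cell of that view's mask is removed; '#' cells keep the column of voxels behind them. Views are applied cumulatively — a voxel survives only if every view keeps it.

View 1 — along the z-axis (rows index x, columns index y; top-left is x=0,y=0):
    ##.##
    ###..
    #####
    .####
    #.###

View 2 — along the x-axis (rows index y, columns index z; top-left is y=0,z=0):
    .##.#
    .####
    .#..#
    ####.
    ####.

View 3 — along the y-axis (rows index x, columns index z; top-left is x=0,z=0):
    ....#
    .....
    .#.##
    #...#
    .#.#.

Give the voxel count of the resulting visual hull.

remaining voxels: 23

before carving: 125 voxels (5×5×5)
  1. axis=2 (XY plane), |mask|=20  ⇒  voxels=100
  2. axis=0 (YZ plane), |mask|=17  ⇒  voxels=68
  3. axis=1 (XZ plane), |mask|=8  ⇒  voxels=23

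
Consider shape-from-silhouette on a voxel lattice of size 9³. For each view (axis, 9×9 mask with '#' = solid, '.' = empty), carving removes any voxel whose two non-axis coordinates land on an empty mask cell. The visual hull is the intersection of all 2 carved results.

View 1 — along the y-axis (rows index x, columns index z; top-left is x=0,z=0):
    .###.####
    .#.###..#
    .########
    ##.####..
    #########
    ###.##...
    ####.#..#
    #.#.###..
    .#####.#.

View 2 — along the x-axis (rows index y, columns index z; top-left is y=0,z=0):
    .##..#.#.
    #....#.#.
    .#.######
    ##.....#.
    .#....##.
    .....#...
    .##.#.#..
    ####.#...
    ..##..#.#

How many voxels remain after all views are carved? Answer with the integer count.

initial block: 9^3 = 729
V1 y: intersect with XZ mask (57 set) -- 513 left
V2 x: intersect with YZ mask (34 set) -- 221 left

|visual hull| = 221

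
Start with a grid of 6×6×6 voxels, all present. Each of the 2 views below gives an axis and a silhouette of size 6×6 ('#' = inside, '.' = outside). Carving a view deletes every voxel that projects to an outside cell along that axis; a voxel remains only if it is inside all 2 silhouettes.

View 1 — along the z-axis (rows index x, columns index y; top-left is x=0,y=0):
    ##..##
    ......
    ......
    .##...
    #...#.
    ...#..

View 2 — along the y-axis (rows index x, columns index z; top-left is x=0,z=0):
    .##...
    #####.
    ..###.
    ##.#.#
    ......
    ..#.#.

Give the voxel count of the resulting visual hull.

voxel count = 18

start: 6×6×6 = 216 voxels
carve view 1 (along z, XY-mask fill 9/36): 54 voxels remain
carve view 2 (along y, XZ-mask fill 16/36): 18 voxels remain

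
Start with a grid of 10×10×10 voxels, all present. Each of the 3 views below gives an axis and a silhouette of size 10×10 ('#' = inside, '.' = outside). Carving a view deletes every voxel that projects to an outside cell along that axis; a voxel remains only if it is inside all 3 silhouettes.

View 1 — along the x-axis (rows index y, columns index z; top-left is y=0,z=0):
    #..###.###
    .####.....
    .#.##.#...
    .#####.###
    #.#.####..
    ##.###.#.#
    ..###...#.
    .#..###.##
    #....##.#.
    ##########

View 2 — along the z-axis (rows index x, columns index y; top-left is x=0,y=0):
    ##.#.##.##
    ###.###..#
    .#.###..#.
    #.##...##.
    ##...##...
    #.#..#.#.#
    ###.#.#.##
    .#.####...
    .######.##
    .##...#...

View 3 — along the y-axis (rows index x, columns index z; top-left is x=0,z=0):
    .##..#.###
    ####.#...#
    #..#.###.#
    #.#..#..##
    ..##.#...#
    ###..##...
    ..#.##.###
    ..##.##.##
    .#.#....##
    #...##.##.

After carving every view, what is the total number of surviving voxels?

initial block: 10^3 = 1000
carve view 1 (along x, YZ-mask fill 60/100): 600 voxels remain
carve view 2 (along z, XY-mask fill 56/100): 327 voxels remain
carve view 3 (along y, XZ-mask fill 53/100): 168 voxels remain

remaining voxels: 168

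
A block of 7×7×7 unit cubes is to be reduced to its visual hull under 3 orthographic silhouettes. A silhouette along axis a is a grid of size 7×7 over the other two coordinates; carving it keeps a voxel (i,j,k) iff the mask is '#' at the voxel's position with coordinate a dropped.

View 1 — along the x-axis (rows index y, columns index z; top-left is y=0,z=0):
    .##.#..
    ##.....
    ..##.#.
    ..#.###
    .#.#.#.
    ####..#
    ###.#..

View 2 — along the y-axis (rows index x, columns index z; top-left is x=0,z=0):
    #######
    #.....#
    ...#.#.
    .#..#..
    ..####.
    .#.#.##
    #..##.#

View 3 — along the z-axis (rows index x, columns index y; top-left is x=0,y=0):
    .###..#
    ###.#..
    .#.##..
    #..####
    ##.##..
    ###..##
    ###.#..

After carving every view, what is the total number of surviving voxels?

full grid |V| = 343
  1. axis=0 (YZ plane), |mask|=24  ⇒  voxels=168
  2. axis=1 (XZ plane), |mask|=25  ⇒  voxels=81
  3. axis=2 (XY plane), |mask|=29  ⇒  voxels=43

voxel count = 43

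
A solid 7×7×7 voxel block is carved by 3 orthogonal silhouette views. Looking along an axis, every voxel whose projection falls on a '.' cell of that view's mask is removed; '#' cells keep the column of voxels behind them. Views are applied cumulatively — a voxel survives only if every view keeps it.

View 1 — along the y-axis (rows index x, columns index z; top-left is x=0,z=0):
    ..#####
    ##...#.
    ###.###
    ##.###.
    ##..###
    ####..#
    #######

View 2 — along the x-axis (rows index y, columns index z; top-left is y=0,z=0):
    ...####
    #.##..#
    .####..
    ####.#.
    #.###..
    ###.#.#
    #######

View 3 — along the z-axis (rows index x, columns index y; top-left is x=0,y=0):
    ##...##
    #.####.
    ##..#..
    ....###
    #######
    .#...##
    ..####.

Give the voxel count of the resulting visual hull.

start: 7×7×7 = 343 voxels
V1 y: intersect with XZ mask (36 set) -- 252 left
V2 x: intersect with YZ mask (33 set) -- 165 left
V3 z: intersect with XY mask (29 set) -- 95 left

|visual hull| = 95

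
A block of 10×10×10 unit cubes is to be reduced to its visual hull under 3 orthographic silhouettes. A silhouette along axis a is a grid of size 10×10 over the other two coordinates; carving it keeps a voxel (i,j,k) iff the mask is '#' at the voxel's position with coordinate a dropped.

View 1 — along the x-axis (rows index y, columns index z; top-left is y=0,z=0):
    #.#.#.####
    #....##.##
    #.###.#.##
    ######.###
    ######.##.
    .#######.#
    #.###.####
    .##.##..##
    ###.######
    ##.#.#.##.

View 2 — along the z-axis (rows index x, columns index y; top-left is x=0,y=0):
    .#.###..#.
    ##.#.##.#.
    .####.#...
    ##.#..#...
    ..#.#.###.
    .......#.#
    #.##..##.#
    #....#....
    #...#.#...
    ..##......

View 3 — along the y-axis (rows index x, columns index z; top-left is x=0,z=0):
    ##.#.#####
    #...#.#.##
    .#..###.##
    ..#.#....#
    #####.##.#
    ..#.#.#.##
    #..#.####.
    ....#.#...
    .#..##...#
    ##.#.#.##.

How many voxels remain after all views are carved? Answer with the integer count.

|visual hull| = 168

full grid |V| = 1000
carve view 1 (along x, YZ-mask fill 73/100): 730 voxels remain
carve view 2 (along z, XY-mask fill 40/100): 298 voxels remain
carve view 3 (along y, XZ-mask fill 53/100): 168 voxels remain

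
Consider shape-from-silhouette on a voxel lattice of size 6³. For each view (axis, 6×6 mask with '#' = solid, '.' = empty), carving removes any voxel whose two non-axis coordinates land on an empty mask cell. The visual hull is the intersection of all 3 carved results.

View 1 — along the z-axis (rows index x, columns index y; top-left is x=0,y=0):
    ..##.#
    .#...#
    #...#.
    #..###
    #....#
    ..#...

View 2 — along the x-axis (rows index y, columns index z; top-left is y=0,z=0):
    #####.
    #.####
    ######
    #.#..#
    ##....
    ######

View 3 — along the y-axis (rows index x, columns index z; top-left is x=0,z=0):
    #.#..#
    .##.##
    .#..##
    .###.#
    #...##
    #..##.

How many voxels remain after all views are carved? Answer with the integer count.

initial block: 6^3 = 216
V1 z: intersect with XY mask (14 set) -- 84 left
V2 x: intersect with YZ mask (27 set) -- 66 left
V3 y: intersect with XZ mask (20 set) -- 37 left

remaining voxels: 37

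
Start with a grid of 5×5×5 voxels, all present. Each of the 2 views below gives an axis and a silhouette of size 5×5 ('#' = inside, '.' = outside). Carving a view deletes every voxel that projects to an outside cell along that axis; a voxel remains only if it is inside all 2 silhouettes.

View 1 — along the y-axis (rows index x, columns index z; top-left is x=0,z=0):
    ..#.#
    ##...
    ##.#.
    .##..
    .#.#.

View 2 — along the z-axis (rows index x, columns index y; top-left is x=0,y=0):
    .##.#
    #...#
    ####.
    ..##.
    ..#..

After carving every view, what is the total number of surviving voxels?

remaining voxels: 28

start: 5×5×5 = 125 voxels
[1] y-view keeps 11 columns → grid now 55
[2] z-view keeps 12 columns → grid now 28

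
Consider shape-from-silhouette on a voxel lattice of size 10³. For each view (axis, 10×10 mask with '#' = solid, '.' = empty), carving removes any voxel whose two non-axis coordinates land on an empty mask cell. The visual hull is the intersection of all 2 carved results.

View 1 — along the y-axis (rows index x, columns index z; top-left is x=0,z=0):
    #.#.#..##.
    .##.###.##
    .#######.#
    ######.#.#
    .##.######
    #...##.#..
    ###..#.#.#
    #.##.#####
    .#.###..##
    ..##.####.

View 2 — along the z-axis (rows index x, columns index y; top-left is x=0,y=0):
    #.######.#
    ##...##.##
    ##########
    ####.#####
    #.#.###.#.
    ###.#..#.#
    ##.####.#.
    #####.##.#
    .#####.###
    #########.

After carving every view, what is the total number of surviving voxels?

voxel count = 514

start: 10×10×10 = 1000 voxels
V1 y: intersect with XZ mask (66 set) -- 660 left
V2 z: intersect with XY mask (77 set) -- 514 left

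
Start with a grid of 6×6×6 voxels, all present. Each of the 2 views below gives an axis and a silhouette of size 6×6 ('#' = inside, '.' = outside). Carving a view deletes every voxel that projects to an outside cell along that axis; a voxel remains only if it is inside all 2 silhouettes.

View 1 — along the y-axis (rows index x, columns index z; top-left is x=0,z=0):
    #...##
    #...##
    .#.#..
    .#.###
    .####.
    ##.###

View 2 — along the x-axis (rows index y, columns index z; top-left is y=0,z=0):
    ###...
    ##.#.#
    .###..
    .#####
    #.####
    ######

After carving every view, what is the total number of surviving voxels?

before carving: 216 voxels (6×6×6)
carve view 1 (along y, XZ-mask fill 21/36): 126 voxels remain
carve view 2 (along x, YZ-mask fill 26/36): 88 voxels remain

voxel count = 88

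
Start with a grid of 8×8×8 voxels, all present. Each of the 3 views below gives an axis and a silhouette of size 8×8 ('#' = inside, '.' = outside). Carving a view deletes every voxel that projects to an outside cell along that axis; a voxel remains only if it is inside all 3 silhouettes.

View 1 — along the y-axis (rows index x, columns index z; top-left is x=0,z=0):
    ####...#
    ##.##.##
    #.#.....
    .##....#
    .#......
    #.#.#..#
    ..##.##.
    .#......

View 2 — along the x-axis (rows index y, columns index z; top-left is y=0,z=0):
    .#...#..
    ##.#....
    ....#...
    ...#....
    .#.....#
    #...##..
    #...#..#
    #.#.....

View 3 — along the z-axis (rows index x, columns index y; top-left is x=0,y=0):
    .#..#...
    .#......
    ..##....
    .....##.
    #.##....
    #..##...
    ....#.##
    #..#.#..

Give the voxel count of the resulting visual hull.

13 voxels

full grid |V| = 512
V1 y: intersect with XZ mask (26 set) -- 208 left
V2 x: intersect with YZ mask (17 set) -- 58 left
V3 z: intersect with XY mask (19 set) -- 13 left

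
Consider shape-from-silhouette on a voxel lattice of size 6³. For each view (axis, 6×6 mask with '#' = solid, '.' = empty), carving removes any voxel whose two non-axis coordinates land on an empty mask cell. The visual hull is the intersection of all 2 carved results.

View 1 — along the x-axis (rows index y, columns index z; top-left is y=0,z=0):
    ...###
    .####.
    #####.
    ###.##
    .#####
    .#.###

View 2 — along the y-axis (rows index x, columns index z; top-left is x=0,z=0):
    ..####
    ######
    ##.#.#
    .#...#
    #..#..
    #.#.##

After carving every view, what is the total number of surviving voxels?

start: 6×6×6 = 216 voxels
V1 x: intersect with YZ mask (26 set) -- 156 left
V2 y: intersect with XZ mask (22 set) -- 93 left

remaining voxels: 93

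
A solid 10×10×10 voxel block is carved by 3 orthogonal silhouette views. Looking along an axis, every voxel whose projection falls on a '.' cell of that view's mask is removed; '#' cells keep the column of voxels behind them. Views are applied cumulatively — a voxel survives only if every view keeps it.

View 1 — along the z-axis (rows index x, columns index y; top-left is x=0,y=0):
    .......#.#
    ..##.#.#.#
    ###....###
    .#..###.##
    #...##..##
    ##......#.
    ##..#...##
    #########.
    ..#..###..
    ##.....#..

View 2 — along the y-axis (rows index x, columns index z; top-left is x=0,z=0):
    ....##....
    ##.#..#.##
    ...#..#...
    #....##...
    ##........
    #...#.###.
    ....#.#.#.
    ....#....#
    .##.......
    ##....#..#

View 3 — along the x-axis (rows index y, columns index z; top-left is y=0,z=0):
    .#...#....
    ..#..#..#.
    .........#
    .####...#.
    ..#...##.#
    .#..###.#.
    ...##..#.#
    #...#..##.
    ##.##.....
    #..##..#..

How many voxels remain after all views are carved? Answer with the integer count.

|visual hull| = 44

start: 10×10×10 = 1000 voxels
step 1: project along z, AND mask (48/100) → |grid| = 480
step 2: project along y, AND mask (31/100) → |grid| = 142
step 3: project along x, AND mask (36/100) → |grid| = 44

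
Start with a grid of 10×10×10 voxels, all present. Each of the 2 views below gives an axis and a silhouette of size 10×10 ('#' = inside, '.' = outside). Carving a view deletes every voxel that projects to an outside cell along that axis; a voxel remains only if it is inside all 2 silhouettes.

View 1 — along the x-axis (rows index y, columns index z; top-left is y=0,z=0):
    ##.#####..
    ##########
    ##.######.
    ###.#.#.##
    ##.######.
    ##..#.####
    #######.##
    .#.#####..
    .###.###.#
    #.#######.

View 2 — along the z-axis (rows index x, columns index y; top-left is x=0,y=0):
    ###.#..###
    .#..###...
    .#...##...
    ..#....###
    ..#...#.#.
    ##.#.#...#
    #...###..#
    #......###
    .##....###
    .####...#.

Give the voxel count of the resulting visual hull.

remaining voxels: 352

initial block: 10^3 = 1000
step 1: project along x, AND mask (77/100) → |grid| = 770
step 2: project along z, AND mask (45/100) → |grid| = 352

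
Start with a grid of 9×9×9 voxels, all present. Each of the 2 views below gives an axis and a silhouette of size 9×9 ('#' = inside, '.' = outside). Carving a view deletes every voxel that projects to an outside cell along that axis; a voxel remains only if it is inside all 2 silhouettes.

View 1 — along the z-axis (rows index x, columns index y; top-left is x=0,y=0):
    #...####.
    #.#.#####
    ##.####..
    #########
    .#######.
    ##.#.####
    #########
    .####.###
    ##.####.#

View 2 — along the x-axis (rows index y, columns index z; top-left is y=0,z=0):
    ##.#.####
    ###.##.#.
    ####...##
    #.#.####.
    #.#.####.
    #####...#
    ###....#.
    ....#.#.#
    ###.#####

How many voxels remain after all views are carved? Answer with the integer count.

|visual hull| = 364

before carving: 729 voxels (9×9×9)
after view 1 [z-axis, 64 of 81 cells solid] → remaining = 576
after view 2 [x-axis, 52 of 81 cells solid] → remaining = 364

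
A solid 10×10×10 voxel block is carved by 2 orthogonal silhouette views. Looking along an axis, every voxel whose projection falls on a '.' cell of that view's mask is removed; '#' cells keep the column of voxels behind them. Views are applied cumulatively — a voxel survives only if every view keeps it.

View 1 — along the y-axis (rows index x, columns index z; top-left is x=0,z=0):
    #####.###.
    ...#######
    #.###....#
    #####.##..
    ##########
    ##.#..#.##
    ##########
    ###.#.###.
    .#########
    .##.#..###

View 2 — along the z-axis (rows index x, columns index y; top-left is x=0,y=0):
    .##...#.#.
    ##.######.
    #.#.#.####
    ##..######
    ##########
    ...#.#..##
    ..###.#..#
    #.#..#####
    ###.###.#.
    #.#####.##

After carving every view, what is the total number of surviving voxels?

|visual hull| = 513

start: 10×10×10 = 1000 voxels
after view 1 [y-axis, 75 of 100 cells solid] → remaining = 750
after view 2 [z-axis, 68 of 100 cells solid] → remaining = 513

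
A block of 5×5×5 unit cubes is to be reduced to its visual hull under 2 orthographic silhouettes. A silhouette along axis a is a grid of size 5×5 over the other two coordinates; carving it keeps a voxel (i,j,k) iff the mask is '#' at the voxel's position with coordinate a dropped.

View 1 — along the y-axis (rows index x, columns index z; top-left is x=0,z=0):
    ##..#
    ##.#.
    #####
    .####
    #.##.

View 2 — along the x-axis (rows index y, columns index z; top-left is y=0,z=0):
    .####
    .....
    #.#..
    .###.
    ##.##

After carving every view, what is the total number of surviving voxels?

start: 5×5×5 = 125 voxels
[1] y-view keeps 18 columns → grid now 90
[2] x-view keeps 13 columns → grid now 47

47 voxels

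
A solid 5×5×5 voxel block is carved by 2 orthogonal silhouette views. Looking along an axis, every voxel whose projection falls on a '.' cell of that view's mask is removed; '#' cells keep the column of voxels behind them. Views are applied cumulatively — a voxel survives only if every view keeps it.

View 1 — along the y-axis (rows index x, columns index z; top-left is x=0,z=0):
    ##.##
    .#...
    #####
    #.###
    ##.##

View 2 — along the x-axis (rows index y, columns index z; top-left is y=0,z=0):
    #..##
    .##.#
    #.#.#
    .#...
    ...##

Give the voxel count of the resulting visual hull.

initial block: 5^3 = 125
[1] y-view keeps 18 columns → grid now 90
[2] x-view keeps 12 columns → grid now 44

voxel count = 44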